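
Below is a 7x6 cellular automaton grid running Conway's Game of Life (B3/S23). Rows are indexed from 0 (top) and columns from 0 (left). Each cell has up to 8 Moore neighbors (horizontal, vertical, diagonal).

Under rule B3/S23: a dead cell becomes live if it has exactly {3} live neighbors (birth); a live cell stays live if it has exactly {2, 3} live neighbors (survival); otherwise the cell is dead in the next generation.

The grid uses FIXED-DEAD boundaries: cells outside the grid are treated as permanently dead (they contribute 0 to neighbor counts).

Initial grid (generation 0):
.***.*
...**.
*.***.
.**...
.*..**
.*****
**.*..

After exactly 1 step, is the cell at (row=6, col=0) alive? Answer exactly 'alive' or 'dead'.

Simulating step by step:
Generation 0 (given above): 23 live cells
Generation 1: 12 live cells
..**..
.....*
....*.
*....*
*....*
.....*
**.*..

Cell (6,0) at generation 1: 1 -> alive

Answer: alive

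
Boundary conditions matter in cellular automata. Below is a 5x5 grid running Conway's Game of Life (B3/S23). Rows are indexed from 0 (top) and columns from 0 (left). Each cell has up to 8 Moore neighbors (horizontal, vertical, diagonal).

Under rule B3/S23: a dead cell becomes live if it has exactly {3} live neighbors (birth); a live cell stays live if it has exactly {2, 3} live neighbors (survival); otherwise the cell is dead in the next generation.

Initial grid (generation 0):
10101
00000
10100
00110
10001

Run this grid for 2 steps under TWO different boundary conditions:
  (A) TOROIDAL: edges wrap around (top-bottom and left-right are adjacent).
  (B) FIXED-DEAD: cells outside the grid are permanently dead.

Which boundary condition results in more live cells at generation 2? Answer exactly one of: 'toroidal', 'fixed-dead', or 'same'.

Under TOROIDAL boundary, generation 2:
00000
00000
00000
10000
00000
Population = 1

Under FIXED-DEAD boundary, generation 2:
00000
00010
01001
01001
00110
Population = 7

Comparison: toroidal=1, fixed-dead=7 -> fixed-dead

Answer: fixed-dead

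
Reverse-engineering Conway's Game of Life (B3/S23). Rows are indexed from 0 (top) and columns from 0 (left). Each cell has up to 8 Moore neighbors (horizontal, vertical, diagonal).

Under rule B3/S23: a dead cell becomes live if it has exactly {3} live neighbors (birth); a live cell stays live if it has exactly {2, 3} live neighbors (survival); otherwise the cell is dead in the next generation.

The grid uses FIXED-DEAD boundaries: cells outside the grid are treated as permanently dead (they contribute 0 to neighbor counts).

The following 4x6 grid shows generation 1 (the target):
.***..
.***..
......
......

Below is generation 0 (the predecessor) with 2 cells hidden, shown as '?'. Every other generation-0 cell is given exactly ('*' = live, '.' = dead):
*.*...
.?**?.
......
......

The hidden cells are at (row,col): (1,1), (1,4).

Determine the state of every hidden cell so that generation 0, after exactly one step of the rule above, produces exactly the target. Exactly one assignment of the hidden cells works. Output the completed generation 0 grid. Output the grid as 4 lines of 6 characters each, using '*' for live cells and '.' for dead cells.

Answer: *.*...
..**..
......
......

Derivation:
Hidden generation-0 cells (in order): (1,1), (1,4).
A hidden cell only influences target cells in its own 3x3 neighborhood. Try each of the 2^2 = 4 assignments, step the completed generation 0 forward once under B3/S23, and compare with the target:
  (1,1)=. (1,4)=. -> step reproduces the target at every cell -> ACCEPT
  (1,1)=. (1,4)=* -> step gives (0,3)='.' but target has '*' -> reject
  (1,1)=* (1,4)=. -> step gives (0,1)='.' but target has '*' -> reject
  (1,1)=* (1,4)=* -> step gives (0,1)='.' but target has '*' -> reject
Unique solution: (1,1)=dead, (1,4)=dead.
Check: live-neighbor counts of every cell in the completed generation 0:
032310
132210
012210
000000
Applying B3/S23 to generation 0 with these counts gives:
.***..
.***..
......
......
which matches the target exactly.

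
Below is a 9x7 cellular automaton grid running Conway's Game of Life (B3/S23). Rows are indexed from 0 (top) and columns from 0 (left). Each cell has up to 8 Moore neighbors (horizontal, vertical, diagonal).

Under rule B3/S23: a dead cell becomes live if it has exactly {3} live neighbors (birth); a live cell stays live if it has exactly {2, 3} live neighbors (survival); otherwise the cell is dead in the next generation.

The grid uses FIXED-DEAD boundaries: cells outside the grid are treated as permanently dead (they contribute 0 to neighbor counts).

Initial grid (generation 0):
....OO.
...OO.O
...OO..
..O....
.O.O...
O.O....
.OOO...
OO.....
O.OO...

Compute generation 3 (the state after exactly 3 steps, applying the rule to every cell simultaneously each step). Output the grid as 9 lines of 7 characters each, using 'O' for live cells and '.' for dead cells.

Simulating step by step:
Generation 0 (given above): 20 live cells
Generation 1: 15 live cells
...OOO.
.......
..O.OO.
..O.O..
.O.O...
O......
...O...
O......
O.O....
Generation 2: 13 live cells
....O..
.......
....OO.
.OO.OO.
.OOO...
..O....
.......
.O.....
.O.....
Generation 3: 11 live cells
(generation 3 grid is the final answer)

Answer: .......
....OO.
...OOO.
.O...O.
....O..
.OOO...
.......
.......
.......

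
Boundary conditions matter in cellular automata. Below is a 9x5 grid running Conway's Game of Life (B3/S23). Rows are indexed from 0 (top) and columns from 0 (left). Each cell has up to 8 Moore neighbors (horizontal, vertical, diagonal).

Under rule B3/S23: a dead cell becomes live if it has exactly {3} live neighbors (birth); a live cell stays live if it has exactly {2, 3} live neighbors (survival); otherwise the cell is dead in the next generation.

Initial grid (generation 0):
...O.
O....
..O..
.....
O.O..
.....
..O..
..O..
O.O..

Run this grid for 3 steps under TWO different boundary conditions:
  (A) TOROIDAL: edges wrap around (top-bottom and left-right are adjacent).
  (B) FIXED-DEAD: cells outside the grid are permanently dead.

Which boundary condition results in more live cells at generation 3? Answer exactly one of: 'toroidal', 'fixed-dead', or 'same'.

Answer: toroidal

Derivation:
Under TOROIDAL boundary, generation 3:
.OO..
.....
.....
.....
.....
.....
..O..
.O.OO
...O.
Population = 7

Under FIXED-DEAD boundary, generation 3:
.....
.....
.....
.....
.....
.....
.....
.OOO.
.....
Population = 3

Comparison: toroidal=7, fixed-dead=3 -> toroidal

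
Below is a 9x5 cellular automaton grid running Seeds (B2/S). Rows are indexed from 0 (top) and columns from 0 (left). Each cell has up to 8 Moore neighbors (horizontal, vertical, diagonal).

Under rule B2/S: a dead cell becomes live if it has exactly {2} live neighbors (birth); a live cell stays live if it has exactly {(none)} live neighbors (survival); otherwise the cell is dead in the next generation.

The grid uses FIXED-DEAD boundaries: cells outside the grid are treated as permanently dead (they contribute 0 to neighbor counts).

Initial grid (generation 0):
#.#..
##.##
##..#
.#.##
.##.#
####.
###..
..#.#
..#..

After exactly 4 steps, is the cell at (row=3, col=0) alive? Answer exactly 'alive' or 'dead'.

Answer: dead

Derivation:
Simulating step by step:
Generation 0 (given above): 25 live cells
Generation 1: 5 live cells
....#
.....
.....
.....
.....
....#
....#
#....
.#...
Generation 2: 4 live cells
.....
.....
.....
.....
.....
...#.
...#.
.#...
#....
Generation 3: 6 live cells
.....
.....
.....
.....
.....
..#.#
....#
#.#..
.#...
Generation 4: 5 live cells
.....
.....
.....
.....
...#.
.....
..#..
...#.
#.#..

Cell (3,0) at generation 4: 0 -> dead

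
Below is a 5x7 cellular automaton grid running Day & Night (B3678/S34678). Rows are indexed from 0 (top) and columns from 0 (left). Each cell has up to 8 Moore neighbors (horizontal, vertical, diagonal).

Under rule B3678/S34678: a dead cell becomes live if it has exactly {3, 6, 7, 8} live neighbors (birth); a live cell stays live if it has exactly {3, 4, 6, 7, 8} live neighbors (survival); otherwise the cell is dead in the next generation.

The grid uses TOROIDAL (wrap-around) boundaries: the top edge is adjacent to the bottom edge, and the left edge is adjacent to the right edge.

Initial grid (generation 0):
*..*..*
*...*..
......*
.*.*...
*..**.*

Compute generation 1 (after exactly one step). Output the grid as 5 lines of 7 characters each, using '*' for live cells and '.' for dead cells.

Answer: **.*..*
*....*.
*......
..*.***
**.****

Derivation:
Simulating step by step:
Generation 0 (given above): 12 live cells
Generation 1: 17 live cells
(generation 1 grid is the final answer)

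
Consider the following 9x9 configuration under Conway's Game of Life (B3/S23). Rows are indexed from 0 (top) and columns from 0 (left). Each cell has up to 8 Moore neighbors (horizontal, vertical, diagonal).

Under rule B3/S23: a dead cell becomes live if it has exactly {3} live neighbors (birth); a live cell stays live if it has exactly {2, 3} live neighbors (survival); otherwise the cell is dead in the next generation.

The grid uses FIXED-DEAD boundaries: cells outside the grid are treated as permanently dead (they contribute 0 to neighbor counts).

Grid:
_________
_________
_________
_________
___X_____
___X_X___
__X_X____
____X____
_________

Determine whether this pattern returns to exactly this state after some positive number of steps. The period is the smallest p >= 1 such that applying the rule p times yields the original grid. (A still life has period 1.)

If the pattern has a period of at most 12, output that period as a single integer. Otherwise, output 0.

Answer: 2

Derivation:
Simulating and comparing each generation to the original:
Gen 0 (original, given above): 6 live cells
Gen 1: 6 live cells, differs from original
Gen 2: 6 live cells, MATCHES original -> period = 2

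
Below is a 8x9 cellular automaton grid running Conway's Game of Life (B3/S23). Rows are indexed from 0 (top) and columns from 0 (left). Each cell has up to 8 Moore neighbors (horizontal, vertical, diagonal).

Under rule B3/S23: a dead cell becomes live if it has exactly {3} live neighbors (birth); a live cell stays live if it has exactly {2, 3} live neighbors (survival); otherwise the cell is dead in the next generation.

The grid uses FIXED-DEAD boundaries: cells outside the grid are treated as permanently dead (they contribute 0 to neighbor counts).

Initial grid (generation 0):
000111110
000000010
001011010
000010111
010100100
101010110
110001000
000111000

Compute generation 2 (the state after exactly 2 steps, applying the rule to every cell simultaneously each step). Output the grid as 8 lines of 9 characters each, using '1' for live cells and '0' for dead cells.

Answer: 000001111
000100011
000111011
010000000
000000001
100011010
101000100
010000000

Derivation:
Simulating step by step:
Generation 0 (given above): 28 live cells
Generation 1: 28 live cells
000011110
000000011
000111000
001010001
011110001
101110110
111000000
000011000
Generation 2: 22 live cells
(generation 2 grid is the final answer)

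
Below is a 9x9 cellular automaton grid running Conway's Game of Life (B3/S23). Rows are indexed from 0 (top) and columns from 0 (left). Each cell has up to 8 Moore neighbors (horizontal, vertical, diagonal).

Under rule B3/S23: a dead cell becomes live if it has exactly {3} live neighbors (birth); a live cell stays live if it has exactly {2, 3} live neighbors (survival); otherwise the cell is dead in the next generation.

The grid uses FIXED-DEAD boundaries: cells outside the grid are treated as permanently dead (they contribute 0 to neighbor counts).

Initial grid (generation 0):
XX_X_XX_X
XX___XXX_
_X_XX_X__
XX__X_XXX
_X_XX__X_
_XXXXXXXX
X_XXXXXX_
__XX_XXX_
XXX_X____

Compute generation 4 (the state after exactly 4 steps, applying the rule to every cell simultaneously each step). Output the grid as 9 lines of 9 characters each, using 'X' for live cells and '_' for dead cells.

Answer: _XXXX____
_X___X___
____X_X__
_X__XXXX_
__X____X_
_________
_________
_____XX__
_____XX__

Derivation:
Simulating step by step:
Generation 0 (given above): 49 live cells
Generation 1: 22 live cells
XXX_XX___
___X_____
___XX___X
XX____X_X
_________
X_______X
_________
X______X_
_XX_XXX__
Generation 2: 20 live cells
_XXXX____
_X___X___
__XXX__X_
_______X_
XX_____X_
_________
_________
_X___XX__
_X___XX__
Generation 3: 20 live cells
_XXXX____
_X___X___
__XXX_X__
_XXX__XXX
_________
_________
_________
_____XX__
_____XX__
Generation 4: 19 live cells
(generation 4 grid is the final answer)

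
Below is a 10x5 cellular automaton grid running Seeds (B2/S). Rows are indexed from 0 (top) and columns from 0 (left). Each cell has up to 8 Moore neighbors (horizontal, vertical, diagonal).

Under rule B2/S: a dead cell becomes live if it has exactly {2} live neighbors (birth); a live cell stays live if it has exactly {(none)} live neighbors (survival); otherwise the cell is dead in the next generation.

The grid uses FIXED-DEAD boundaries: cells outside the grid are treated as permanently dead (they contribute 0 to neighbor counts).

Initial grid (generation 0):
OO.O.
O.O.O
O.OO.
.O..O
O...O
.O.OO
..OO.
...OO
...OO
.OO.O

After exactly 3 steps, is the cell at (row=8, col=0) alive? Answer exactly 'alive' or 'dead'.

Simulating step by step:
Generation 0 (given above): 25 live cells
Generation 1: 4 live cells
....O
.....
.....
.....
.....
O....
.O...
.....
.O...
.....
Generation 2: 5 live cells
.....
.....
.....
.....
.....
.O...
O....
OOO..
.....
.....
Generation 3: 3 live cells
.....
.....
.....
.....
.....
O....
.....
.....
O.O..
.....

Cell (8,0) at generation 3: 1 -> alive

Answer: alive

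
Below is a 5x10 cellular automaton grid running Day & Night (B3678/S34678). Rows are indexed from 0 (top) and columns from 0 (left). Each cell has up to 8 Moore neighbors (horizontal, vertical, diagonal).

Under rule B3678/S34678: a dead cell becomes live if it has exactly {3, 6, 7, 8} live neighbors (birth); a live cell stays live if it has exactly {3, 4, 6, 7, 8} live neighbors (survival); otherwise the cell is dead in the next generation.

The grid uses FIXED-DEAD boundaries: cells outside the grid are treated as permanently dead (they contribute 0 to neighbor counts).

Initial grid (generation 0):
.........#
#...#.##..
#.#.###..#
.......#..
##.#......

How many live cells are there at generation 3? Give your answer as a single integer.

Simulating step by step:
Generation 0 (given above): 15 live cells
Generation 1: 15 live cells
..........
.#.#..#.#.
.#.#.##.#.
#.#####...
..........
Generation 2: 18 live cells
..........
....##....
#####.#...
.#######..
...###....
Generation 3: 19 live cells
..........
.##.##....
.#.#####..
#######...
...#.#....
Population at generation 3: 19

Answer: 19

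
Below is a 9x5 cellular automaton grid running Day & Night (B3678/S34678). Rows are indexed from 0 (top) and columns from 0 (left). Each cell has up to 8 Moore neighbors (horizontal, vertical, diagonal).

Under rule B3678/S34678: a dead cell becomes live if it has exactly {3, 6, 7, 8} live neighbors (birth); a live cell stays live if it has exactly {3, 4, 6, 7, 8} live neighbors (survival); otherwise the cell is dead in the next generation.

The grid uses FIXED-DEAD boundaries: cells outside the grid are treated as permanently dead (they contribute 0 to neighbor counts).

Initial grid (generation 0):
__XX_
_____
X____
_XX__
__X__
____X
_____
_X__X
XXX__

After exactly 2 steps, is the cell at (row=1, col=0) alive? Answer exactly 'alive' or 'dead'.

Answer: dead

Derivation:
Simulating step by step:
Generation 0 (given above): 12 live cells
Generation 1: 8 live cells
_____
_____
_X___
_X___
_X_X_
_____
_____
XXX__
_X___
Generation 2: 7 live cells
_____
_____
_____
X____
__X__
_____
_X___
_X___
XXX__

Cell (1,0) at generation 2: 0 -> dead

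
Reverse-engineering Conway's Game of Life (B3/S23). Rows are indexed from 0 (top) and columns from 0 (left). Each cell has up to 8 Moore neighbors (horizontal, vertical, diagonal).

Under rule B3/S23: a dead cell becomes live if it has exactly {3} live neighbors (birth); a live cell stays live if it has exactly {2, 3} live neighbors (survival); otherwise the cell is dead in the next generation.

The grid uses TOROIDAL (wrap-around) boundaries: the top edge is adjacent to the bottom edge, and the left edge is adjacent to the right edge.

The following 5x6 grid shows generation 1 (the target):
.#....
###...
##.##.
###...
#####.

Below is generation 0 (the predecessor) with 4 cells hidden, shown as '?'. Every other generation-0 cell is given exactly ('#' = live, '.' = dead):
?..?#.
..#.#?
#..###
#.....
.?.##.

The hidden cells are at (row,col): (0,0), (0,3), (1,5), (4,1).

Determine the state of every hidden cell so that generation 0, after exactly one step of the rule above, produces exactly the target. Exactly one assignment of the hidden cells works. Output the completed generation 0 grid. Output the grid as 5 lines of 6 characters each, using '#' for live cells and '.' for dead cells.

Hidden generation-0 cells (in order): (0,0), (0,3), (1,5), (4,1).
A hidden cell only influences target cells in its own 3x3 neighborhood. Try each of the 2^4 = 16 assignments, step the completed generation 0 forward once under B3/S23, and compare with the target:
  (0,0)=. (0,3)=. (1,5)=. (4,1)=. -> step gives (0,1)='.' but target has '#' -> reject
  (0,0)=. (0,3)=. (1,5)=. (4,1)=# -> step gives (0,1)='.' but target has '#' -> reject
  (0,0)=. (0,3)=. (1,5)=# (4,1)=. -> step gives (0,1)='.' but target has '#' -> reject
  (0,0)=. (0,3)=. (1,5)=# (4,1)=# -> step gives (0,1)='.' but target has '#' -> reject
  (0,0)=. (0,3)=# (1,5)=. (4,1)=. -> step gives (0,1)='.' but target has '#' -> reject
  (0,0)=. (0,3)=# (1,5)=. (4,1)=# -> step gives (0,1)='.' but target has '#' -> reject
  (0,0)=. (0,3)=# (1,5)=# (4,1)=. -> step gives (0,1)='.' but target has '#' -> reject
  (0,0)=. (0,3)=# (1,5)=# (4,1)=# -> step gives (0,1)='.' but target has '#' -> reject
  (0,0)=# (0,3)=. (1,5)=. (4,1)=. -> step gives (0,1)='.' but target has '#' -> reject
  (0,0)=# (0,3)=. (1,5)=. (4,1)=# -> step gives (0,2)='#' but target has '.' -> reject
  (0,0)=# (0,3)=. (1,5)=# (4,1)=. -> step gives (0,1)='.' but target has '#' -> reject
  (0,0)=# (0,3)=. (1,5)=# (4,1)=# -> step gives (0,0)='#' but target has '.' -> reject
  (0,0)=# (0,3)=# (1,5)=. (4,1)=. -> step gives (0,1)='.' but target has '#' -> reject
  (0,0)=# (0,3)=# (1,5)=. (4,1)=# -> step reproduces the target at every cell -> ACCEPT
  (0,0)=# (0,3)=# (1,5)=# (4,1)=. -> step gives (0,1)='.' but target has '#' -> reject
  (0,0)=# (0,3)=# (1,5)=# (4,1)=# -> step gives (0,0)='#' but target has '.' -> reject
Unique solution: (0,0)=live, (0,3)=live, (1,5)=dead, (4,1)=live.
Check: live-neighbor counts of every cell in the completed generation 0:
134544
332656
232334
333455
323334
Applying B3/S23 to generation 0 with these counts gives:
.#....
###...
##.##.
###...
#####.
which matches the target exactly.

Answer: #..##.
..#.#.
#..###
#.....
.#.##.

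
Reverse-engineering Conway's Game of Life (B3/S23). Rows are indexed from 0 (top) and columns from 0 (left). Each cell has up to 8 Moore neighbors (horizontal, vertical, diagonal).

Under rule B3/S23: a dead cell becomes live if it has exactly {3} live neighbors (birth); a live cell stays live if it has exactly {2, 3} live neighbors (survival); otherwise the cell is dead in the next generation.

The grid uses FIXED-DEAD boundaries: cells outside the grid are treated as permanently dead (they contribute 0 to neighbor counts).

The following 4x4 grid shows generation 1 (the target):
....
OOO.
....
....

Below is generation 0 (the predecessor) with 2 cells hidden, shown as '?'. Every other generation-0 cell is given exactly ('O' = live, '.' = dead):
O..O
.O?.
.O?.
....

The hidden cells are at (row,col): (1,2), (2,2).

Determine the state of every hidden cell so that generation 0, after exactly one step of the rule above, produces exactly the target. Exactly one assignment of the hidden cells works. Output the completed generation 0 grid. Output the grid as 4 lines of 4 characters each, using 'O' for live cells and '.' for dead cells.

Hidden generation-0 cells (in order): (1,2), (2,2).
A hidden cell only influences target cells in its own 3x3 neighborhood. Try each of the 2^2 = 4 assignments, step the completed generation 0 forward once under B3/S23, and compare with the target:
  (1,2)=. (2,2)=. -> step reproduces the target at every cell -> ACCEPT
  (1,2)=. (2,2)=O -> step gives (1,2)='.' but target has 'O' -> reject
  (1,2)=O (2,2)=. -> step gives (0,1)='O' but target has '.' -> reject
  (1,2)=O (2,2)=O -> step gives (0,1)='O' but target has '.' -> reject
Unique solution: (1,2)=dead, (2,2)=dead.
Check: live-neighbor counts of every cell in the completed generation 0:
1220
3231
2120
1110
Applying B3/S23 to generation 0 with these counts gives:
....
OOO.
....
....
which matches the target exactly.

Answer: O..O
.O..
.O..
....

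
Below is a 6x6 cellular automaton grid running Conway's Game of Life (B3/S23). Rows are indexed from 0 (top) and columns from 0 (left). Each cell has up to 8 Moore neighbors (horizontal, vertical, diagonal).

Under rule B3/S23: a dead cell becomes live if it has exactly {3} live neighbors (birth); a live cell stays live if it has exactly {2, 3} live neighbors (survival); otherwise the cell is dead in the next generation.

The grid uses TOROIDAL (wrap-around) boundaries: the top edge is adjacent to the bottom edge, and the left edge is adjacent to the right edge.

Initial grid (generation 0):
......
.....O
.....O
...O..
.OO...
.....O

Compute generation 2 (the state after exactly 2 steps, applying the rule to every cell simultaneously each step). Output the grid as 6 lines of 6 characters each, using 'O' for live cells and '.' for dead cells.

Simulating step by step:
Generation 0 (given above): 6 live cells
Generation 1: 3 live cells
......
......
....O.
..O...
..O...
......
Generation 2: 1 live cells
(generation 2 grid is the final answer)

Answer: ......
......
......
...O..
......
......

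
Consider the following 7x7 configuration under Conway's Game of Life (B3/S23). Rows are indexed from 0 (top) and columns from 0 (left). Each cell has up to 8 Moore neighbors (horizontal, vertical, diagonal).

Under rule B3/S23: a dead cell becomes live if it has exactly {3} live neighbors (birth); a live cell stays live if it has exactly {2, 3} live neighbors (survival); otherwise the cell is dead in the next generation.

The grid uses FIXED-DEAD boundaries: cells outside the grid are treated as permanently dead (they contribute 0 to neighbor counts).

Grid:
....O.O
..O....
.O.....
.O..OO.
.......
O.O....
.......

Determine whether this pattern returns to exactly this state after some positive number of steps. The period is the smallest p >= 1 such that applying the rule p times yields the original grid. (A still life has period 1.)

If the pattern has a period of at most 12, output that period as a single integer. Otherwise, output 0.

Answer: 0

Derivation:
Simulating and comparing each generation to the original:
Gen 0 (original, given above): 9 live cells
Gen 1: 3 live cells, differs from original
Gen 2: 2 live cells, differs from original
Gen 3: 0 live cells, differs from original
Gen 4: 0 live cells, differs from original
Gen 5: 0 live cells, differs from original
Gen 6: 0 live cells, differs from original
Gen 7: 0 live cells, differs from original
Gen 8: 0 live cells, differs from original
Gen 9: 0 live cells, differs from original
Gen 10: 0 live cells, differs from original
Gen 11: 0 live cells, differs from original
Gen 12: 0 live cells, differs from original
No period found within 12 steps.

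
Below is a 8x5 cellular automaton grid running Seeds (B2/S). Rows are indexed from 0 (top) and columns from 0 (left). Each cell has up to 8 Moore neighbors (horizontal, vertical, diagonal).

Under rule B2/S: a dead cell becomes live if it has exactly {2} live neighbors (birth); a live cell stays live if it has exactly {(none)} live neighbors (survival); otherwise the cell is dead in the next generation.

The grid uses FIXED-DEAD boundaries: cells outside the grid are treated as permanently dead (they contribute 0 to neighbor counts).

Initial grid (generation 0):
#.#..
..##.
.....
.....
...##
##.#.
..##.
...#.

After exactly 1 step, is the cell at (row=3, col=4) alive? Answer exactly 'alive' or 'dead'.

Simulating step by step:
Generation 0 (given above): 12 live cells
Generation 1: 8 live cells
.....
.....
..##.
...##
##...
.....
#....
....#

Cell (3,4) at generation 1: 1 -> alive

Answer: alive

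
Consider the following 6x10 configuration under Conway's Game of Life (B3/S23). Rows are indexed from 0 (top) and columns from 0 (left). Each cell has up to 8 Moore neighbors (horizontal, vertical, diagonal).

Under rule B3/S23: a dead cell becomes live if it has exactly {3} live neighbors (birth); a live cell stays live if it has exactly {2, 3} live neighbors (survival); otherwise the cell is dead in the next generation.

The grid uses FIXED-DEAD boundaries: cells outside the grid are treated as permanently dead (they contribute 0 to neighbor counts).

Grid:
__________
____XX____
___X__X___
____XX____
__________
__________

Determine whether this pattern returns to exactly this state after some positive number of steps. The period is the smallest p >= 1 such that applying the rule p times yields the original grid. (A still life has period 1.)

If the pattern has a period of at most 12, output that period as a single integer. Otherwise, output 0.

Simulating and comparing each generation to the original:
Gen 0 (original, given above): 6 live cells
Gen 1: 6 live cells, MATCHES original -> period = 1

Answer: 1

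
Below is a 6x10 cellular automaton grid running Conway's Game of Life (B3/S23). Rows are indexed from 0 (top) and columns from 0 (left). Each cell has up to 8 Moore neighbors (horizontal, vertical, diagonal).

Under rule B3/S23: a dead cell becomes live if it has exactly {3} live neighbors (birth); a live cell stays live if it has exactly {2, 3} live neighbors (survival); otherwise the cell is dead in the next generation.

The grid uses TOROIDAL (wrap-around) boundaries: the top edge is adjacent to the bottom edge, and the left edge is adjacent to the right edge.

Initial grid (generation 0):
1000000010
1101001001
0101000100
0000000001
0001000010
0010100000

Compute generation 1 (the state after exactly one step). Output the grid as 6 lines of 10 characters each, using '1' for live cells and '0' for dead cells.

Answer: 1011000000
0100000111
0100000011
0010000010
0001000000
0001000001

Derivation:
Simulating step by step:
Generation 0 (given above): 15 live cells
Generation 1: 15 live cells
(generation 1 grid is the final answer)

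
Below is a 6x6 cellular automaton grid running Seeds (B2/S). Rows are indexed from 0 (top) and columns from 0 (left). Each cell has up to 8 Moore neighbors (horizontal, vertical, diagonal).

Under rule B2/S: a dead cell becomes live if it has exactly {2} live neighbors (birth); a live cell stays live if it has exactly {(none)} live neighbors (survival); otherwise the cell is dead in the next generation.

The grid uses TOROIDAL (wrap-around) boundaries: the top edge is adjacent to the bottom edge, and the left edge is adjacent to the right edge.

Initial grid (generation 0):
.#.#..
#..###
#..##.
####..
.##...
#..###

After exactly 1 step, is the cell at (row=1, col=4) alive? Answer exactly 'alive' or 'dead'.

Simulating step by step:
Generation 0 (given above): 19 live cells
Generation 1: 0 live cells
......
......
......
......
......
......

Cell (1,4) at generation 1: 0 -> dead

Answer: dead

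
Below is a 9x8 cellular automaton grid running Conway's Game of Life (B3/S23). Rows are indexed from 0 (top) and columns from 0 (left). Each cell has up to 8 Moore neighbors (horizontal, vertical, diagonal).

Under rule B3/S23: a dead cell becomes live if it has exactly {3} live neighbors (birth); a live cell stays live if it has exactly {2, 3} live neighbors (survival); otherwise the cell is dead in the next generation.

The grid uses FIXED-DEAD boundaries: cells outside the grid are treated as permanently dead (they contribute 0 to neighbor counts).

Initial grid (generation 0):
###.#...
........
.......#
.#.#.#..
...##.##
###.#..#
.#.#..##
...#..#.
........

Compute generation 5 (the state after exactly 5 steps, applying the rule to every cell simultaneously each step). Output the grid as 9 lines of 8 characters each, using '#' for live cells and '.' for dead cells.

Simulating step by step:
Generation 0 (given above): 23 live cells
Generation 1: 22 live cells
.#......
.#......
........
..##.#.#
#.....##
##..#...
##.#####
..#...##
........
Generation 2: 21 live cells
........
........
..#.....
.......#
#.######
..###...
#..##..#
.####..#
........
Generation 3: 17 live cells
........
........
........
.##.##.#
.##..###
.......#
.....#..
.##.#...
..##....
Generation 4: 20 live cells
........
........
........
.#####.#
.#####.#
.....#.#
........
.##.#...
.###....
Generation 5: 13 live cells
(generation 5 grid is the final answer)

Answer: ........
........
..###...
.#...#..
.#.....#
..##.#..
........
.#......
.#.#....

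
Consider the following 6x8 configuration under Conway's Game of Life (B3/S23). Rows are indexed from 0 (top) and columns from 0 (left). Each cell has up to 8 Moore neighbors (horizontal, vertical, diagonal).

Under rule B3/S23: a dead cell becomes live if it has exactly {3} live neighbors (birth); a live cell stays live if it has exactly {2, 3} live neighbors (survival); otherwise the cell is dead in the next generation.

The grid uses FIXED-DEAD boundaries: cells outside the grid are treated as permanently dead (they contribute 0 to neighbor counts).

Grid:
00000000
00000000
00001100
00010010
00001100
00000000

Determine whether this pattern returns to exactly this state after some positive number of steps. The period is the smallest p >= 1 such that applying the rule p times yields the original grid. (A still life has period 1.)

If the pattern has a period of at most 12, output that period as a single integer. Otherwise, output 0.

Simulating and comparing each generation to the original:
Gen 0 (original, given above): 6 live cells
Gen 1: 6 live cells, MATCHES original -> period = 1

Answer: 1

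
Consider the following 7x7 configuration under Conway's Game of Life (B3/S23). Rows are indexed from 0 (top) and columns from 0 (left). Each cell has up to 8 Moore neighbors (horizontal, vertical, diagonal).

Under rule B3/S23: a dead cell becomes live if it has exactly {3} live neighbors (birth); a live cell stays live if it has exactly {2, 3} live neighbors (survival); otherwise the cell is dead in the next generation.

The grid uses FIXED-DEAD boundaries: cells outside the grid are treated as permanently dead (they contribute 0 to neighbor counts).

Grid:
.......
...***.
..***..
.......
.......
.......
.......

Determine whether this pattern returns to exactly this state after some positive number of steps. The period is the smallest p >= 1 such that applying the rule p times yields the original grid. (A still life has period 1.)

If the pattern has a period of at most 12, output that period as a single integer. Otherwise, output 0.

Simulating and comparing each generation to the original:
Gen 0 (original, given above): 6 live cells
Gen 1: 6 live cells, differs from original
Gen 2: 6 live cells, MATCHES original -> period = 2

Answer: 2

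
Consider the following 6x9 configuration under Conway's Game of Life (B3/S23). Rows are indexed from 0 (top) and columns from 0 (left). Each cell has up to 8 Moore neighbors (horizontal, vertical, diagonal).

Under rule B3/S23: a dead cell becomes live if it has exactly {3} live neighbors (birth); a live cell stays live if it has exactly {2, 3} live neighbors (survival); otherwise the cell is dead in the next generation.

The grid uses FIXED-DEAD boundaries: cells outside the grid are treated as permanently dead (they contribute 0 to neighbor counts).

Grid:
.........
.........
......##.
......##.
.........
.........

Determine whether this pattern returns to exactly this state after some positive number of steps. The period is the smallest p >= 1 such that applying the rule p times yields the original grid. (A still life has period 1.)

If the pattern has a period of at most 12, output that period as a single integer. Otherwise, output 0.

Simulating and comparing each generation to the original:
Gen 0 (original, given above): 4 live cells
Gen 1: 4 live cells, MATCHES original -> period = 1

Answer: 1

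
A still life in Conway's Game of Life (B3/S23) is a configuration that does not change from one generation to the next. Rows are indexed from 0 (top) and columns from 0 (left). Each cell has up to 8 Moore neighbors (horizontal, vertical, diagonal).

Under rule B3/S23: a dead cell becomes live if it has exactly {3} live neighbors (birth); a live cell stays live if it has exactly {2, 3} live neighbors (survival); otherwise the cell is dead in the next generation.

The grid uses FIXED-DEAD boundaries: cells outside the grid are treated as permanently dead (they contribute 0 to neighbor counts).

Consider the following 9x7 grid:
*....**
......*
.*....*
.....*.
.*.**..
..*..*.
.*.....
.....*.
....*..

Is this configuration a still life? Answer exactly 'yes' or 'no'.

Answer: no

Derivation:
Compute generation 1 and compare to generation 0 (given above):
Generation 1:
.....**
......*
.....**
..*.**.
..****.
.****..
.......
.......
.......
Cell (0,0) differs: gen0=1 vs gen1=0 -> NOT a still life.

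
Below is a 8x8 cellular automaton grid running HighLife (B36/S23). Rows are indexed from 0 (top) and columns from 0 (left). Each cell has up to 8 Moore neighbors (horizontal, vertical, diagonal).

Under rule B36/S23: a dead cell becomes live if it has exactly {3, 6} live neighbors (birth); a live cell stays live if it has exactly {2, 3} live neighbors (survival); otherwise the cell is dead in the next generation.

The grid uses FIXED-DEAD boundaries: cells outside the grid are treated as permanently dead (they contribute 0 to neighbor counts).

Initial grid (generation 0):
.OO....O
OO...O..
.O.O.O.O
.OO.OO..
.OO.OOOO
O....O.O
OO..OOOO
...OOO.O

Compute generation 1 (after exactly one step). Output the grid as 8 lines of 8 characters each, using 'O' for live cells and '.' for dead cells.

Answer: OOO.....
O...O...
...O.O..
O.....OO
O.O....O
O.OO....
OO.O...O
...O...O

Derivation:
Simulating step by step:
Generation 0 (given above): 33 live cells
Generation 1: 22 live cells
(generation 1 grid is the final answer)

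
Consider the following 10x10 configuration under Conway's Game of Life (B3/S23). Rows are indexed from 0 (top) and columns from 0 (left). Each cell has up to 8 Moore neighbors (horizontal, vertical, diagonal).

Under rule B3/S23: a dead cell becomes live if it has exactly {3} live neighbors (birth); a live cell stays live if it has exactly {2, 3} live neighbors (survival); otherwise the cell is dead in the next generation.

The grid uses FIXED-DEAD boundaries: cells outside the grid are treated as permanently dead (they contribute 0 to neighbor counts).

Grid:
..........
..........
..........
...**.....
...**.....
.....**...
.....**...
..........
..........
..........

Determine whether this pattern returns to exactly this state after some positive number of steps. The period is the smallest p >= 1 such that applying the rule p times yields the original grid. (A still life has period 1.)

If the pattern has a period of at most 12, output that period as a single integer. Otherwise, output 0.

Answer: 2

Derivation:
Simulating and comparing each generation to the original:
Gen 0 (original, given above): 8 live cells
Gen 1: 6 live cells, differs from original
Gen 2: 8 live cells, MATCHES original -> period = 2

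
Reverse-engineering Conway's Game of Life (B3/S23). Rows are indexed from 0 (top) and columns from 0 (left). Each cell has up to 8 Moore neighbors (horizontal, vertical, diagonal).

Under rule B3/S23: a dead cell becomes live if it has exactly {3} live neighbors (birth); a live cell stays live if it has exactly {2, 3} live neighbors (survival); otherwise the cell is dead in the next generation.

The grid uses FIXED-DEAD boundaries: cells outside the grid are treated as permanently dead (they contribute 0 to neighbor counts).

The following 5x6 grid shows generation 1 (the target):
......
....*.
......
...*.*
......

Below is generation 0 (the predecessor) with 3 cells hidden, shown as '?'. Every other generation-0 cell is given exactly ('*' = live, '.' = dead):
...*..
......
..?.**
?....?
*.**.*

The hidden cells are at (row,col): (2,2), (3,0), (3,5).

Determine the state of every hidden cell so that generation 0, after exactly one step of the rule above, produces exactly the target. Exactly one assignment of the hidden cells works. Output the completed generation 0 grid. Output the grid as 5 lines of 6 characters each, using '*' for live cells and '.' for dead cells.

Hidden generation-0 cells (in order): (2,2), (3,0), (3,5).
A hidden cell only influences target cells in its own 3x3 neighborhood. Try each of the 2^3 = 8 assignments, step the completed generation 0 forward once under B3/S23, and compare with the target:
  (2,2)=. (3,0)=. (3,5)=. -> step reproduces the target at every cell -> ACCEPT
  (2,2)=. (3,0)=. (3,5)=* -> step gives (2,4)='*' but target has '.' -> reject
  (2,2)=. (3,0)=* (3,5)=. -> step gives (3,1)='*' but target has '.' -> reject
  (2,2)=. (3,0)=* (3,5)=* -> step gives (2,4)='*' but target has '.' -> reject
  (2,2)=* (3,0)=. (3,5)=. -> step gives (1,3)='*' but target has '.' -> reject
  (2,2)=* (3,0)=. (3,5)=* -> step gives (1,3)='*' but target has '.' -> reject
  (2,2)=* (3,0)=* (3,5)=. -> step gives (1,3)='*' but target has '.' -> reject
  (2,2)=* (3,0)=* (3,5)=* -> step gives (1,3)='*' but target has '.' -> reject
Unique solution: (2,2)=dead, (3,0)=dead, (3,5)=dead.
Check: live-neighbor counts of every cell in the completed generation 0:
001010
001232
000111
122343
021120
Applying B3/S23 to generation 0 with these counts gives:
......
....*.
......
...*.*
......
which matches the target exactly.

Answer: ...*..
......
....**
......
*.**.*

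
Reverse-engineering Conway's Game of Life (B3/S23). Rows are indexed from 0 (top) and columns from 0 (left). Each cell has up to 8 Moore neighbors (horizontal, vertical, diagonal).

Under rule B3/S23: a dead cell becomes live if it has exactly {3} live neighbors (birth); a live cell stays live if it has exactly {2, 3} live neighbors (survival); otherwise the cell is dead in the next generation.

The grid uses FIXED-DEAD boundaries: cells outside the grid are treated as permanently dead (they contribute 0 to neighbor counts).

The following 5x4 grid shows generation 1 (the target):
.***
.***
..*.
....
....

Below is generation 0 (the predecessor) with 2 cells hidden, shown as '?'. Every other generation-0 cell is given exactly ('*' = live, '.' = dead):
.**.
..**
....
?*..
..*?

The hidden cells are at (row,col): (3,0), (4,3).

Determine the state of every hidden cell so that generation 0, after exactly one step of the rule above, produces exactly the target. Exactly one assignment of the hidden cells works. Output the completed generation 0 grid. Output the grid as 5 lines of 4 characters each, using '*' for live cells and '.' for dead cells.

Hidden generation-0 cells (in order): (3,0), (4,3).
A hidden cell only influences target cells in its own 3x3 neighborhood. Try each of the 2^2 = 4 assignments, step the completed generation 0 forward once under B3/S23, and compare with the target:
  (3,0)=. (4,3)=. -> step reproduces the target at every cell -> ACCEPT
  (3,0)=. (4,3)=* -> step gives (3,2)='*' but target has '.' -> reject
  (3,0)=* (4,3)=. -> step gives (2,1)='*' but target has '.' -> reject
  (3,0)=* (4,3)=* -> step gives (2,1)='*' but target has '.' -> reject
Unique solution: (3,0)=dead, (4,3)=dead.
Check: live-neighbor counts of every cell in the completed generation 0:
1233
1332
1232
1121
1211
Applying B3/S23 to generation 0 with these counts gives:
.***
.***
..*.
....
....
which matches the target exactly.

Answer: .**.
..**
....
.*..
..*.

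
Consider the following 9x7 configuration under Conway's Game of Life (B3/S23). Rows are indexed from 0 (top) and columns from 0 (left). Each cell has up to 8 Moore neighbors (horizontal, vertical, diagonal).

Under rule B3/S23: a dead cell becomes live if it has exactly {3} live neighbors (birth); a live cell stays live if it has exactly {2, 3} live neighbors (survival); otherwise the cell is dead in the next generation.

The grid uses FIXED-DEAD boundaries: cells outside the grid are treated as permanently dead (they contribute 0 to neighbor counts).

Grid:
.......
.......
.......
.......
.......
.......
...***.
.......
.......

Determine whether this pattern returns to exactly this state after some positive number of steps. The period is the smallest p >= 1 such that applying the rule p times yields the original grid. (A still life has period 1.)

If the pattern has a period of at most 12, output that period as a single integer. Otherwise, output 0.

Answer: 2

Derivation:
Simulating and comparing each generation to the original:
Gen 0 (original, given above): 3 live cells
Gen 1: 3 live cells, differs from original
Gen 2: 3 live cells, MATCHES original -> period = 2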